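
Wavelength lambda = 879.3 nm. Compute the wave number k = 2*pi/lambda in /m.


k = 2 * pi / lambda
= 6.2832 / (879.3e-9)
= 6.2832 / 8.7930e-07
= 7.1457e+06 /m

7.1457e+06


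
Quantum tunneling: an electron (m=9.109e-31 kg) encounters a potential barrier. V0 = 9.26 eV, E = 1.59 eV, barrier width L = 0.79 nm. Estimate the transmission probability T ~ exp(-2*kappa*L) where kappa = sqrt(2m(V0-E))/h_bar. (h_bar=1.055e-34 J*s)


V0 - E = 7.67 eV = 1.2287e-18 J
kappa = sqrt(2 * m * (V0-E)) / h_bar
= sqrt(2 * 9.109e-31 * 1.2287e-18) / 1.055e-34
= 1.4182e+10 /m
2*kappa*L = 2 * 1.4182e+10 * 0.79e-9
= 22.407
T = exp(-22.407) = 1.856774e-10

1.856774e-10


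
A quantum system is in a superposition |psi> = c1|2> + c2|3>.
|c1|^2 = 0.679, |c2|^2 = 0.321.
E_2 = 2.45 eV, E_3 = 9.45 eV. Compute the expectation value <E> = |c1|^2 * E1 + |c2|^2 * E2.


<E> = |c1|^2 * E1 + |c2|^2 * E2
= 0.679 * 2.45 + 0.321 * 9.45
= 1.6636 + 3.0334
= 4.697 eV

4.697


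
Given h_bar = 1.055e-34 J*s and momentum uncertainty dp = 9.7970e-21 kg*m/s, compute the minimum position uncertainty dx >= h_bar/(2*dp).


dx = h_bar / (2 * dp)
= 1.055e-34 / (2 * 9.7970e-21)
= 1.055e-34 / 1.9594e-20
= 5.3843e-15 m

5.3843e-15


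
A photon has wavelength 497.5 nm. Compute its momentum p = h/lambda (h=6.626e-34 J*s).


p = h / lambda
= 6.626e-34 / (497.5e-9)
= 6.626e-34 / 4.9750e-07
= 1.3319e-27 kg*m/s

1.3319e-27


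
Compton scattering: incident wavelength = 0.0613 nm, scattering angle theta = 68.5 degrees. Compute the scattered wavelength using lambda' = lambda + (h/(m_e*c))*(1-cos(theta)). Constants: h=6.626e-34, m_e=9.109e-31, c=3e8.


Compton wavelength: h/(m_e*c) = 2.4247e-12 m
d_lambda = 2.4247e-12 * (1 - cos(68.5 deg))
= 2.4247e-12 * 0.633499
= 1.5360e-12 m = 0.001536 nm
lambda' = 0.0613 + 0.001536
= 0.062836 nm

0.062836


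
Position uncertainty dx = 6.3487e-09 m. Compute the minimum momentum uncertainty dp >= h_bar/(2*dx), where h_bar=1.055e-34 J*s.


dp = h_bar / (2 * dx)
= 1.055e-34 / (2 * 6.3487e-09)
= 1.055e-34 / 1.2697e-08
= 8.3088e-27 kg*m/s

8.3088e-27


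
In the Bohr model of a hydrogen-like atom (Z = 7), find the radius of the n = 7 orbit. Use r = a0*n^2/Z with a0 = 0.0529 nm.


r = a0 * n^2 / Z
= 0.0529 * 7^2 / 7
= 0.0529 * 49 / 7
= 0.3703 nm

0.3703


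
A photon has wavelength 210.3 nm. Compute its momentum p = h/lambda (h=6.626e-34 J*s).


p = h / lambda
= 6.626e-34 / (210.3e-9)
= 6.626e-34 / 2.1030e-07
= 3.1507e-27 kg*m/s

3.1507e-27


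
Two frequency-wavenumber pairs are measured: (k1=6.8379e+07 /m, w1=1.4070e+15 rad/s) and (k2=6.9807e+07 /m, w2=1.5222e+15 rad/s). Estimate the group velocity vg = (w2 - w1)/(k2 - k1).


vg = (w2 - w1) / (k2 - k1)
= (1.5222e+15 - 1.4070e+15) / (6.9807e+07 - 6.8379e+07)
= 1.1520e+14 / 1.4280e+06
= 8.0672e+07 m/s

8.0672e+07


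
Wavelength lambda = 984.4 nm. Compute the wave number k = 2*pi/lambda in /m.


k = 2 * pi / lambda
= 6.2832 / (984.4e-9)
= 6.2832 / 9.8440e-07
= 6.3828e+06 /m

6.3828e+06


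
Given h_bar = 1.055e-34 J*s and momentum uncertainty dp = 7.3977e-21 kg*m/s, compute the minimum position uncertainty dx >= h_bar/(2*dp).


dx = h_bar / (2 * dp)
= 1.055e-34 / (2 * 7.3977e-21)
= 1.055e-34 / 1.4795e-20
= 7.1306e-15 m

7.1306e-15


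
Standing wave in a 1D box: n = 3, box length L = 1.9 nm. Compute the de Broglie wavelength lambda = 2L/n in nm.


lambda = 2L / n
= 2 * 1.9 / 3
= 3.8 / 3
= 1.2667 nm

1.2667


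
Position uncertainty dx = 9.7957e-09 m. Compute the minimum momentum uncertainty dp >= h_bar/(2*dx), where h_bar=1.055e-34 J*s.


dp = h_bar / (2 * dx)
= 1.055e-34 / (2 * 9.7957e-09)
= 1.055e-34 / 1.9591e-08
= 5.3850e-27 kg*m/s

5.3850e-27


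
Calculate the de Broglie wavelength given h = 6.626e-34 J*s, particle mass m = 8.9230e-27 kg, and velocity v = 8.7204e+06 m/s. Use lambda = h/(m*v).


lambda = h / (m * v)
= 6.626e-34 / (8.9230e-27 * 8.7204e+06)
= 6.626e-34 / 7.7812e-20
= 8.5154e-15 m

8.5154e-15


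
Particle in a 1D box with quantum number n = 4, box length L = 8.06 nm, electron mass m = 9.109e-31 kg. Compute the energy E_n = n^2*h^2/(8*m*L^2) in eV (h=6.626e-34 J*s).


E = n^2 * h^2 / (8 * m * L^2)
= 4^2 * (6.626e-34)^2 / (8 * 9.109e-31 * (8.06e-9)^2)
= 16 * 4.3904e-67 / (8 * 9.109e-31 * 6.4964e-17)
= 1.4839e-20 J
= 0.0926 eV

0.0926


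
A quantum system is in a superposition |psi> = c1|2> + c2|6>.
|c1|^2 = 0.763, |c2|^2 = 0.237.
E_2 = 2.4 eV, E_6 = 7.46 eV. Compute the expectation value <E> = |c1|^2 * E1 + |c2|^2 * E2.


<E> = |c1|^2 * E1 + |c2|^2 * E2
= 0.763 * 2.4 + 0.237 * 7.46
= 1.8312 + 1.768
= 3.5992 eV

3.5992


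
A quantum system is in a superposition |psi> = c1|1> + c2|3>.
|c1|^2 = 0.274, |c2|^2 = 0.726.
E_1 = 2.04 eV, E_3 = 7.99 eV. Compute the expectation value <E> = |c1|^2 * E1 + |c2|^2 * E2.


<E> = |c1|^2 * E1 + |c2|^2 * E2
= 0.274 * 2.04 + 0.726 * 7.99
= 0.559 + 5.8007
= 6.3597 eV

6.3597


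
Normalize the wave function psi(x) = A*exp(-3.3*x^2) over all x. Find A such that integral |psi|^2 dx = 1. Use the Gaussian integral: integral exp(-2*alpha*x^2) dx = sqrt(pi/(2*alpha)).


integral |psi|^2 dx = A^2 * sqrt(pi/(2*alpha)) = 1
A^2 = sqrt(2*alpha/pi)
= sqrt(2 * 3.3 / pi)
= 1.449429
A = sqrt(1.449429)
= 1.2039

1.2039


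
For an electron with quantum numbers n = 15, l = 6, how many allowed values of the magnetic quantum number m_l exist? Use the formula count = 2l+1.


m_l ranges from -l to +l in integer steps
So m_l goes from -6 to +6
Count = 2l + 1 = 2*6 + 1
= 13

13


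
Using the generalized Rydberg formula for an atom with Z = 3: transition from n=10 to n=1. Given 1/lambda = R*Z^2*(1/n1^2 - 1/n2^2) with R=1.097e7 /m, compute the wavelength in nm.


1/lambda = R * Z^2 * (1/n1^2 - 1/n2^2)
= 1.097e7 * 3^2 * (1/1^2 - 1/10^2)
= 1.097e7 * 9 * (1.0 - 0.01)
= 9.7743e+07 /m
lambda = 1 / 9.7743e+07
= 10.2309 nm

10.2309


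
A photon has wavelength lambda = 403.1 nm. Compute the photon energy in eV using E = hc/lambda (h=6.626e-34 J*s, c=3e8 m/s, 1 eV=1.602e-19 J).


E = hc / lambda
= (6.626e-34)(3e8) / (403.1e-9)
= 1.9878e-25 / 4.0310e-07
= 4.9313e-19 J
Converting to eV: 4.9313e-19 / 1.602e-19
= 3.0782 eV

3.0782


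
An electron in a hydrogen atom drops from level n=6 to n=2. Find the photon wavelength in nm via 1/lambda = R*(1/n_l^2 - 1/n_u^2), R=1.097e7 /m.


1/lambda = R * (1/n_l^2 - 1/n_u^2)
= 1.097e7 * (1/2^2 - 1/6^2)
= 1.097e7 * (0.25 - 0.027778)
= 1.097e7 * 0.222222
= 2.4378e+06 /m
lambda = 1 / 2.4378e+06 = 410.2097 nm

410.2097


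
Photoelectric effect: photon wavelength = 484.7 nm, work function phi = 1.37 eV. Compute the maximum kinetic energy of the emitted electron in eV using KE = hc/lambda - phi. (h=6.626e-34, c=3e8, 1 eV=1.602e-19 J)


E_photon = hc / lambda
= (6.626e-34)(3e8) / (484.7e-9)
= 4.1011e-19 J
= 2.56 eV
KE = E_photon - phi
= 2.56 - 1.37
= 1.19 eV

1.19


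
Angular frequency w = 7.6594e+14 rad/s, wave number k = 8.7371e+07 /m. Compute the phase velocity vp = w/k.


vp = w / k
= 7.6594e+14 / 8.7371e+07
= 8.7665e+06 m/s

8.7665e+06


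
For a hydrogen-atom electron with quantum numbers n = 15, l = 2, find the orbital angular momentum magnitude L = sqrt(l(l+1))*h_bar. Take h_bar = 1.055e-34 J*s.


L = sqrt(l*(l+1)) * h_bar
= sqrt(2 * 3) * 1.055e-34
= sqrt(6) * 1.055e-34
= 2.4495 * 1.055e-34
= 2.5842e-34 J*s

2.5842e-34


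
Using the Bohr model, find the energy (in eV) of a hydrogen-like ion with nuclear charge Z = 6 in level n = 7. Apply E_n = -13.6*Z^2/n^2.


E_n = -13.6 * Z^2 / n^2
= -13.6 * 6^2 / 7^2
= -13.6 * 36 / 49
= -9.9918 eV

-9.9918


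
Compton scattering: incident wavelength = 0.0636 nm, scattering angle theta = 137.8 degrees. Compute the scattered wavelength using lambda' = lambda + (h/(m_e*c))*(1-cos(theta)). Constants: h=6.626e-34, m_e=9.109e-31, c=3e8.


Compton wavelength: h/(m_e*c) = 2.4247e-12 m
d_lambda = 2.4247e-12 * (1 - cos(137.8 deg))
= 2.4247e-12 * 1.740805
= 4.2209e-12 m = 0.004221 nm
lambda' = 0.0636 + 0.004221
= 0.067821 nm

0.067821


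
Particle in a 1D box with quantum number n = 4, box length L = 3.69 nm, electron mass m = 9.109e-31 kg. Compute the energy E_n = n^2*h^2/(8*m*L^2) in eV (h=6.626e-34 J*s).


E = n^2 * h^2 / (8 * m * L^2)
= 4^2 * (6.626e-34)^2 / (8 * 9.109e-31 * (3.69e-9)^2)
= 16 * 4.3904e-67 / (8 * 9.109e-31 * 1.3616e-17)
= 7.0796e-20 J
= 0.4419 eV

0.4419


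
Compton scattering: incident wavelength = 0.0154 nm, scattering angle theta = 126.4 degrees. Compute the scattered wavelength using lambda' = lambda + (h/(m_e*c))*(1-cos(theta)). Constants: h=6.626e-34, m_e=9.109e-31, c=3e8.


Compton wavelength: h/(m_e*c) = 2.4247e-12 m
d_lambda = 2.4247e-12 * (1 - cos(126.4 deg))
= 2.4247e-12 * 1.593419
= 3.8636e-12 m = 0.003864 nm
lambda' = 0.0154 + 0.003864
= 0.019264 nm

0.019264


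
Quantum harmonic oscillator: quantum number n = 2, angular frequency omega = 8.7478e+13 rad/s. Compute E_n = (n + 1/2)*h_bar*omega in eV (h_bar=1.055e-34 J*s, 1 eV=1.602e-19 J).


E = (n + 1/2) * h_bar * omega
= (2 + 0.5) * 1.055e-34 * 8.7478e+13
= 2.5 * 9.2289e-21
= 2.3072e-20 J
= 0.144 eV

0.144


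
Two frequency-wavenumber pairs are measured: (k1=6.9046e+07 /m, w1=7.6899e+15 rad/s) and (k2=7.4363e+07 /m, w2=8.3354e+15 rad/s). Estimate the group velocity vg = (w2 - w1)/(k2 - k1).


vg = (w2 - w1) / (k2 - k1)
= (8.3354e+15 - 7.6899e+15) / (7.4363e+07 - 6.9046e+07)
= 6.4550e+14 / 5.3170e+06
= 1.2140e+08 m/s

1.2140e+08


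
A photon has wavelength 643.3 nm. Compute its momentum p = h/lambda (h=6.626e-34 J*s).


p = h / lambda
= 6.626e-34 / (643.3e-9)
= 6.626e-34 / 6.4330e-07
= 1.0300e-27 kg*m/s

1.0300e-27


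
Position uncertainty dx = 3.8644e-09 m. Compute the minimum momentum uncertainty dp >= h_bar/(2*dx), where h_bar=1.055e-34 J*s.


dp = h_bar / (2 * dx)
= 1.055e-34 / (2 * 3.8644e-09)
= 1.055e-34 / 7.7288e-09
= 1.3650e-26 kg*m/s

1.3650e-26


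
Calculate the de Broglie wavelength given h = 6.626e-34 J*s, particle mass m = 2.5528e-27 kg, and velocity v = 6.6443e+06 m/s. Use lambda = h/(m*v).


lambda = h / (m * v)
= 6.626e-34 / (2.5528e-27 * 6.6443e+06)
= 6.626e-34 / 1.6962e-20
= 3.9065e-14 m

3.9065e-14


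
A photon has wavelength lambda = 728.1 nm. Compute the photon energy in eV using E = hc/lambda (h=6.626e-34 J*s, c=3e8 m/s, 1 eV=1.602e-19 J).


E = hc / lambda
= (6.626e-34)(3e8) / (728.1e-9)
= 1.9878e-25 / 7.2810e-07
= 2.7301e-19 J
Converting to eV: 2.7301e-19 / 1.602e-19
= 1.7042 eV

1.7042


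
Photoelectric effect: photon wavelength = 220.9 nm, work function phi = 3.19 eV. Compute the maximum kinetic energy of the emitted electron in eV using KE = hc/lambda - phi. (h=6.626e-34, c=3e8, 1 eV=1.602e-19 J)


E_photon = hc / lambda
= (6.626e-34)(3e8) / (220.9e-9)
= 8.9986e-19 J
= 5.6171 eV
KE = E_photon - phi
= 5.6171 - 3.19
= 2.4271 eV

2.4271


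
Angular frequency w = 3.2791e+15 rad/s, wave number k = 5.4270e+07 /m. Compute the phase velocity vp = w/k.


vp = w / k
= 3.2791e+15 / 5.4270e+07
= 6.0422e+07 m/s

6.0422e+07


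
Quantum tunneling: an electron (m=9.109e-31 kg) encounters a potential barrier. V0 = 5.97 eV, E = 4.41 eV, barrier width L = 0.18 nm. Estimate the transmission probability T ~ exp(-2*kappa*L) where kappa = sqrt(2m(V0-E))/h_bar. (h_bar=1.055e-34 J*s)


V0 - E = 1.56 eV = 2.4991e-19 J
kappa = sqrt(2 * m * (V0-E)) / h_bar
= sqrt(2 * 9.109e-31 * 2.4991e-19) / 1.055e-34
= 6.3957e+09 /m
2*kappa*L = 2 * 6.3957e+09 * 0.18e-9
= 2.3025
T = exp(-2.3025) = 1.000115e-01

1.000115e-01


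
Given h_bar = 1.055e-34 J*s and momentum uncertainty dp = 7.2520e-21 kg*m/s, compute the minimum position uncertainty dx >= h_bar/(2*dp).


dx = h_bar / (2 * dp)
= 1.055e-34 / (2 * 7.2520e-21)
= 1.055e-34 / 1.4504e-20
= 7.2739e-15 m

7.2739e-15


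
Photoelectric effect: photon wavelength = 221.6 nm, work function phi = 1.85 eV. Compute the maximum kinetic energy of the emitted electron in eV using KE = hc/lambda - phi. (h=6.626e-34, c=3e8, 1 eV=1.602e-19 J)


E_photon = hc / lambda
= (6.626e-34)(3e8) / (221.6e-9)
= 8.9702e-19 J
= 5.5994 eV
KE = E_photon - phi
= 5.5994 - 1.85
= 3.7494 eV

3.7494


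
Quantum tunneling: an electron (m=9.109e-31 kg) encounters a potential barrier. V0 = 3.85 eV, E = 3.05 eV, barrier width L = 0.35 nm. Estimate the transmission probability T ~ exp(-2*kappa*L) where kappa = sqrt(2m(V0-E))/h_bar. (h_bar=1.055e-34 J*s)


V0 - E = 0.8 eV = 1.2816e-19 J
kappa = sqrt(2 * m * (V0-E)) / h_bar
= sqrt(2 * 9.109e-31 * 1.2816e-19) / 1.055e-34
= 4.5801e+09 /m
2*kappa*L = 2 * 4.5801e+09 * 0.35e-9
= 3.2061
T = exp(-3.2061) = 4.051577e-02

4.051577e-02


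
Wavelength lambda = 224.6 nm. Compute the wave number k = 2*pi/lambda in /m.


k = 2 * pi / lambda
= 6.2832 / (224.6e-9)
= 6.2832 / 2.2460e-07
= 2.7975e+07 /m

2.7975e+07


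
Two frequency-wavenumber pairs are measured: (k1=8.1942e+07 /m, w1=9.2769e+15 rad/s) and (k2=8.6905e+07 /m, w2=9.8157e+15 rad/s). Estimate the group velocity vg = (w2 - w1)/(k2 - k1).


vg = (w2 - w1) / (k2 - k1)
= (9.8157e+15 - 9.2769e+15) / (8.6905e+07 - 8.1942e+07)
= 5.3880e+14 / 4.9630e+06
= 1.0856e+08 m/s

1.0856e+08


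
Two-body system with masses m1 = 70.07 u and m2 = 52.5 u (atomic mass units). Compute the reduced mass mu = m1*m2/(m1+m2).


mu = m1 * m2 / (m1 + m2)
= 70.07 * 52.5 / (70.07 + 52.5)
= 3678.675 / 122.57
= 30.0128 u

30.0128


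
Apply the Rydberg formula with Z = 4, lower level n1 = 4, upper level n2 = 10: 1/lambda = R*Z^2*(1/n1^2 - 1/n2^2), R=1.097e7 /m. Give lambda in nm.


1/lambda = R * Z^2 * (1/n1^2 - 1/n2^2)
= 1.097e7 * 4^2 * (1/4^2 - 1/10^2)
= 1.097e7 * 16 * (0.0625 - 0.01)
= 9.2148e+06 /m
lambda = 1 / 9.2148e+06
= 108.5211 nm

108.5211


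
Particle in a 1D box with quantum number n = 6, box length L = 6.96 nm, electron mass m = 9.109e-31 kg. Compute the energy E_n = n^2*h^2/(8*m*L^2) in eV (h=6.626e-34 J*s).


E = n^2 * h^2 / (8 * m * L^2)
= 6^2 * (6.626e-34)^2 / (8 * 9.109e-31 * (6.96e-9)^2)
= 36 * 4.3904e-67 / (8 * 9.109e-31 * 4.8442e-17)
= 4.4774e-20 J
= 0.2795 eV

0.2795


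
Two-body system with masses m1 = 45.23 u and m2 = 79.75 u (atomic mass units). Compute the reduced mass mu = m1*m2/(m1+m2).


mu = m1 * m2 / (m1 + m2)
= 45.23 * 79.75 / (45.23 + 79.75)
= 3607.0925 / 124.98
= 28.8614 u

28.8614


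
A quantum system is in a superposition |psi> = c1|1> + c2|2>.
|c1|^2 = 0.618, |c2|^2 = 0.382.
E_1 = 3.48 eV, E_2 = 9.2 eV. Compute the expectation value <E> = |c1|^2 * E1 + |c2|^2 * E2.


<E> = |c1|^2 * E1 + |c2|^2 * E2
= 0.618 * 3.48 + 0.382 * 9.2
= 2.1506 + 3.5144
= 5.665 eV

5.665


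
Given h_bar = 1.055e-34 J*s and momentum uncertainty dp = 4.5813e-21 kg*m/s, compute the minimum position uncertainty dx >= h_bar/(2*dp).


dx = h_bar / (2 * dp)
= 1.055e-34 / (2 * 4.5813e-21)
= 1.055e-34 / 9.1626e-21
= 1.1514e-14 m

1.1514e-14


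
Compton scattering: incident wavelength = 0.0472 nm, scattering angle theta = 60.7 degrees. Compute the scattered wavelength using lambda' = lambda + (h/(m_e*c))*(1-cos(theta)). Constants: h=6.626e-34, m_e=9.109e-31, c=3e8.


Compton wavelength: h/(m_e*c) = 2.4247e-12 m
d_lambda = 2.4247e-12 * (1 - cos(60.7 deg))
= 2.4247e-12 * 0.510618
= 1.2381e-12 m = 0.001238 nm
lambda' = 0.0472 + 0.001238
= 0.048438 nm

0.048438


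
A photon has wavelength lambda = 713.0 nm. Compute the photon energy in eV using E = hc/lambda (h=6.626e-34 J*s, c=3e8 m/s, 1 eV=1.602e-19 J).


E = hc / lambda
= (6.626e-34)(3e8) / (713.0e-9)
= 1.9878e-25 / 7.1300e-07
= 2.7879e-19 J
Converting to eV: 2.7879e-19 / 1.602e-19
= 1.7403 eV

1.7403


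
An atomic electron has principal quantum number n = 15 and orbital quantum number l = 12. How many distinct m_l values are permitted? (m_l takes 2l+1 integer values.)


m_l ranges from -l to +l in integer steps
So m_l goes from -12 to +12
Count = 2l + 1 = 2*12 + 1
= 25

25


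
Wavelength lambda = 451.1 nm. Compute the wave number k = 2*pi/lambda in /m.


k = 2 * pi / lambda
= 6.2832 / (451.1e-9)
= 6.2832 / 4.5110e-07
= 1.3929e+07 /m

1.3929e+07


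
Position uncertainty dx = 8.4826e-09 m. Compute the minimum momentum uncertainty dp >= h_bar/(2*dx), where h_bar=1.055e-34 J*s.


dp = h_bar / (2 * dx)
= 1.055e-34 / (2 * 8.4826e-09)
= 1.055e-34 / 1.6965e-08
= 6.2186e-27 kg*m/s

6.2186e-27


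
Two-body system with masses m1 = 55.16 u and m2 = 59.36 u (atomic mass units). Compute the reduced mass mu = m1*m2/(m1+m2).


mu = m1 * m2 / (m1 + m2)
= 55.16 * 59.36 / (55.16 + 59.36)
= 3274.2976 / 114.52
= 28.5915 u

28.5915


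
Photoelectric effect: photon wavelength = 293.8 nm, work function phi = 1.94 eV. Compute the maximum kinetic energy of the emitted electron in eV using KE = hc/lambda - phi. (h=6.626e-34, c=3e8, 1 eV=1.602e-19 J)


E_photon = hc / lambda
= (6.626e-34)(3e8) / (293.8e-9)
= 6.7658e-19 J
= 4.2234 eV
KE = E_photon - phi
= 4.2234 - 1.94
= 2.2834 eV

2.2834


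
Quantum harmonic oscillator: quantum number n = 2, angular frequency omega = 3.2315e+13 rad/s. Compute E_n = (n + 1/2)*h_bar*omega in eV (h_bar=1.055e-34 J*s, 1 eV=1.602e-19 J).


E = (n + 1/2) * h_bar * omega
= (2 + 0.5) * 1.055e-34 * 3.2315e+13
= 2.5 * 3.4092e-21
= 8.5231e-21 J
= 0.0532 eV

0.0532


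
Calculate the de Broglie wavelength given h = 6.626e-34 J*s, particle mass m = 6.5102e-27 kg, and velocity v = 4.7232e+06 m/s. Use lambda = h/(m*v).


lambda = h / (m * v)
= 6.626e-34 / (6.5102e-27 * 4.7232e+06)
= 6.626e-34 / 3.0749e-20
= 2.1549e-14 m

2.1549e-14


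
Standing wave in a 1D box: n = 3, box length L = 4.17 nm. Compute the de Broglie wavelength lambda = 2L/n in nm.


lambda = 2L / n
= 2 * 4.17 / 3
= 8.34 / 3
= 2.78 nm

2.78


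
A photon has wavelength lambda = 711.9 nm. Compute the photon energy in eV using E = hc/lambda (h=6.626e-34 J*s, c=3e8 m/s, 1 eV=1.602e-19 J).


E = hc / lambda
= (6.626e-34)(3e8) / (711.9e-9)
= 1.9878e-25 / 7.1190e-07
= 2.7922e-19 J
Converting to eV: 2.7922e-19 / 1.602e-19
= 1.743 eV

1.743


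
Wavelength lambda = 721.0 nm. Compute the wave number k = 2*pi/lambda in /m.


k = 2 * pi / lambda
= 6.2832 / (721.0e-9)
= 6.2832 / 7.2100e-07
= 8.7145e+06 /m

8.7145e+06


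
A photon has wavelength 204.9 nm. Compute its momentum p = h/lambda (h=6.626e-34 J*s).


p = h / lambda
= 6.626e-34 / (204.9e-9)
= 6.626e-34 / 2.0490e-07
= 3.2338e-27 kg*m/s

3.2338e-27


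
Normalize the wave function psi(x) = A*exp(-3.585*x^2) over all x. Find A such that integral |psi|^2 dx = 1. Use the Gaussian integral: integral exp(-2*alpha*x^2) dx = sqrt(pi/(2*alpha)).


integral |psi|^2 dx = A^2 * sqrt(pi/(2*alpha)) = 1
A^2 = sqrt(2*alpha/pi)
= sqrt(2 * 3.585 / pi)
= 1.510722
A = sqrt(1.510722)
= 1.2291

1.2291


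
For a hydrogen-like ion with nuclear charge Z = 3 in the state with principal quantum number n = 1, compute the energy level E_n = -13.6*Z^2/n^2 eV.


E_n = -13.6 * Z^2 / n^2
= -13.6 * 3^2 / 1^2
= -13.6 * 9 / 1
= -122.4 eV

-122.4


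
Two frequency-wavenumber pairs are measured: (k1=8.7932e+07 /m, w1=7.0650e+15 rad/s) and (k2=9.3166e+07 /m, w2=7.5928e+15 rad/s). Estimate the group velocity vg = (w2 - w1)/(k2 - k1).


vg = (w2 - w1) / (k2 - k1)
= (7.5928e+15 - 7.0650e+15) / (9.3166e+07 - 8.7932e+07)
= 5.2780e+14 / 5.2340e+06
= 1.0084e+08 m/s

1.0084e+08


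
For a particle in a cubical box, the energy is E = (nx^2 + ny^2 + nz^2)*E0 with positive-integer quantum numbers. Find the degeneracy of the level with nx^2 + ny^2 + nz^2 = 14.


Enumerate all (nx, ny, nz) with nx^2 + ny^2 + nz^2 = 14:
(1,2,3)
(1,3,2)
(2,1,3)
(2,3,1)
(3,1,2)
(3,2,1)
Total degeneracy = 6

6


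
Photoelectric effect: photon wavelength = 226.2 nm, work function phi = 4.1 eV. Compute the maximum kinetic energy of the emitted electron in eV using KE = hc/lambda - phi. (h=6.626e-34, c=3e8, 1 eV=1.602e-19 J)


E_photon = hc / lambda
= (6.626e-34)(3e8) / (226.2e-9)
= 8.7878e-19 J
= 5.4855 eV
KE = E_photon - phi
= 5.4855 - 4.1
= 1.3855 eV

1.3855


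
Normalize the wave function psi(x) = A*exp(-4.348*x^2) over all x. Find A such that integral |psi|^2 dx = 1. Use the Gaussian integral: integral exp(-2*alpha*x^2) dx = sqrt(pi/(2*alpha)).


integral |psi|^2 dx = A^2 * sqrt(pi/(2*alpha)) = 1
A^2 = sqrt(2*alpha/pi)
= sqrt(2 * 4.348 / pi)
= 1.663738
A = sqrt(1.663738)
= 1.2899

1.2899


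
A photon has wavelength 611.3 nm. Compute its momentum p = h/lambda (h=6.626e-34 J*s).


p = h / lambda
= 6.626e-34 / (611.3e-9)
= 6.626e-34 / 6.1130e-07
= 1.0839e-27 kg*m/s

1.0839e-27


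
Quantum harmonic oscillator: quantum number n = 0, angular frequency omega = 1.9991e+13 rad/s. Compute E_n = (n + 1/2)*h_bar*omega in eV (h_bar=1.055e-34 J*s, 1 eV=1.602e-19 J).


E = (n + 1/2) * h_bar * omega
= (0 + 0.5) * 1.055e-34 * 1.9991e+13
= 0.5 * 2.1091e-21
= 1.0545e-21 J
= 0.0066 eV

0.0066


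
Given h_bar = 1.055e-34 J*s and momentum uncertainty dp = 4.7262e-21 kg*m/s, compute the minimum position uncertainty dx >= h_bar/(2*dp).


dx = h_bar / (2 * dp)
= 1.055e-34 / (2 * 4.7262e-21)
= 1.055e-34 / 9.4524e-21
= 1.1161e-14 m

1.1161e-14


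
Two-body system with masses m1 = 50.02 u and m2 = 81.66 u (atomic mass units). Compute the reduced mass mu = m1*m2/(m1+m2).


mu = m1 * m2 / (m1 + m2)
= 50.02 * 81.66 / (50.02 + 81.66)
= 4084.6332 / 131.68
= 31.0194 u

31.0194


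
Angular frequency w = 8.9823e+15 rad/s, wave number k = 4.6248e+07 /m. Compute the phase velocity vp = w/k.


vp = w / k
= 8.9823e+15 / 4.6248e+07
= 1.9422e+08 m/s

1.9422e+08


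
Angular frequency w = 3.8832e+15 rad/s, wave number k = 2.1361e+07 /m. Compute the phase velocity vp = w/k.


vp = w / k
= 3.8832e+15 / 2.1361e+07
= 1.8179e+08 m/s

1.8179e+08


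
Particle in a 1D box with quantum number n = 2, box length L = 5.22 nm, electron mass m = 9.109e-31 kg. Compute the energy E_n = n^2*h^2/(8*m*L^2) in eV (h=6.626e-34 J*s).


E = n^2 * h^2 / (8 * m * L^2)
= 2^2 * (6.626e-34)^2 / (8 * 9.109e-31 * (5.22e-9)^2)
= 4 * 4.3904e-67 / (8 * 9.109e-31 * 2.7248e-17)
= 8.8443e-21 J
= 0.0552 eV

0.0552


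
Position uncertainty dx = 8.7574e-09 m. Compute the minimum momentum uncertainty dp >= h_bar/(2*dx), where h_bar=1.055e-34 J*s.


dp = h_bar / (2 * dx)
= 1.055e-34 / (2 * 8.7574e-09)
= 1.055e-34 / 1.7515e-08
= 6.0235e-27 kg*m/s

6.0235e-27


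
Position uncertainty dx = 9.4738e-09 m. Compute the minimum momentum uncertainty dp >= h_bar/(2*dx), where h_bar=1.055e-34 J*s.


dp = h_bar / (2 * dx)
= 1.055e-34 / (2 * 9.4738e-09)
= 1.055e-34 / 1.8948e-08
= 5.5680e-27 kg*m/s

5.5680e-27


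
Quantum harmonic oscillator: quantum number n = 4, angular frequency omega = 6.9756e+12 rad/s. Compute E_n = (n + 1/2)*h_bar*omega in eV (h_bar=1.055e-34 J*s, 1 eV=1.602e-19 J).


E = (n + 1/2) * h_bar * omega
= (4 + 0.5) * 1.055e-34 * 6.9756e+12
= 4.5 * 7.3593e-22
= 3.3117e-21 J
= 0.0207 eV

0.0207


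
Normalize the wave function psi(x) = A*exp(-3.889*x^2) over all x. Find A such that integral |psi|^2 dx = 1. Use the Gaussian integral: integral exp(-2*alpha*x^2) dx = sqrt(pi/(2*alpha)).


integral |psi|^2 dx = A^2 * sqrt(pi/(2*alpha)) = 1
A^2 = sqrt(2*alpha/pi)
= sqrt(2 * 3.889 / pi)
= 1.573472
A = sqrt(1.573472)
= 1.2544

1.2544


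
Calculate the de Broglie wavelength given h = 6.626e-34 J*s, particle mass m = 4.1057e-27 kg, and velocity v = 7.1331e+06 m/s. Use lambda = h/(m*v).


lambda = h / (m * v)
= 6.626e-34 / (4.1057e-27 * 7.1331e+06)
= 6.626e-34 / 2.9286e-20
= 2.2625e-14 m

2.2625e-14


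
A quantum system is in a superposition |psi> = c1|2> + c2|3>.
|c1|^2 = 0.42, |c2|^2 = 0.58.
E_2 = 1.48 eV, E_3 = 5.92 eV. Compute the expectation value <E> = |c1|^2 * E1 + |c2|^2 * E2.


<E> = |c1|^2 * E1 + |c2|^2 * E2
= 0.42 * 1.48 + 0.58 * 5.92
= 0.6216 + 3.4336
= 4.0552 eV

4.0552


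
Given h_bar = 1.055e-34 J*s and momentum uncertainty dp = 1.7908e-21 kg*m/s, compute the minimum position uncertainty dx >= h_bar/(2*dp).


dx = h_bar / (2 * dp)
= 1.055e-34 / (2 * 1.7908e-21)
= 1.055e-34 / 3.5816e-21
= 2.9456e-14 m

2.9456e-14


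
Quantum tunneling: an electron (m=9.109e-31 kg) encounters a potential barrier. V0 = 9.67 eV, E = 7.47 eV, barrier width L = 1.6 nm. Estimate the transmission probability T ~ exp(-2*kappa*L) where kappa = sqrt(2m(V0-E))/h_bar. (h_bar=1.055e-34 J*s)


V0 - E = 2.2 eV = 3.5244e-19 J
kappa = sqrt(2 * m * (V0-E)) / h_bar
= sqrt(2 * 9.109e-31 * 3.5244e-19) / 1.055e-34
= 7.5952e+09 /m
2*kappa*L = 2 * 7.5952e+09 * 1.6e-9
= 24.3047
T = exp(-24.3047) = 2.783544e-11

2.783544e-11


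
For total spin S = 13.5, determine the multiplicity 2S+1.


Spin multiplicity = 2S + 1
= 2 * 13.5 + 1
= 27.0 + 1
= 28

28


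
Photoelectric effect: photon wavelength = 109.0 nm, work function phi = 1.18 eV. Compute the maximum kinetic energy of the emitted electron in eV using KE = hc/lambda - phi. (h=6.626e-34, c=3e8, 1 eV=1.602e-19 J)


E_photon = hc / lambda
= (6.626e-34)(3e8) / (109.0e-9)
= 1.8237e-18 J
= 11.3837 eV
KE = E_photon - phi
= 11.3837 - 1.18
= 10.2037 eV

10.2037


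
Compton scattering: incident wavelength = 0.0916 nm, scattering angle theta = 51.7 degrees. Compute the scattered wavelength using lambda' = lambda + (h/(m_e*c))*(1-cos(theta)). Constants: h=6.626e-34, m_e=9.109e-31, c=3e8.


Compton wavelength: h/(m_e*c) = 2.4247e-12 m
d_lambda = 2.4247e-12 * (1 - cos(51.7 deg))
= 2.4247e-12 * 0.380221
= 9.2192e-13 m = 0.000922 nm
lambda' = 0.0916 + 0.000922
= 0.092522 nm

0.092522


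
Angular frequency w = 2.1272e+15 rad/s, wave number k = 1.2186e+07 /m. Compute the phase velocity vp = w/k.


vp = w / k
= 2.1272e+15 / 1.2186e+07
= 1.7456e+08 m/s

1.7456e+08


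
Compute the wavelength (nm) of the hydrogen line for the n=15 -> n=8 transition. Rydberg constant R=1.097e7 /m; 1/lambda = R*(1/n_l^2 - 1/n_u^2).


1/lambda = R * (1/n_l^2 - 1/n_u^2)
= 1.097e7 * (1/8^2 - 1/15^2)
= 1.097e7 * (0.015625 - 0.004444)
= 1.097e7 * 0.011181
= 1.2265e+05 /m
lambda = 1 / 1.2265e+05 = 8153.2355 nm

8153.2355


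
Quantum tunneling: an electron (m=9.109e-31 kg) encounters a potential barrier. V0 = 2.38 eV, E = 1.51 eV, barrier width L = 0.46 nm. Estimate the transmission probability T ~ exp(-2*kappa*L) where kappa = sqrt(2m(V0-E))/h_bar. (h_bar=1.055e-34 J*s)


V0 - E = 0.87 eV = 1.3937e-19 J
kappa = sqrt(2 * m * (V0-E)) / h_bar
= sqrt(2 * 9.109e-31 * 1.3937e-19) / 1.055e-34
= 4.7763e+09 /m
2*kappa*L = 2 * 4.7763e+09 * 0.46e-9
= 4.3942
T = exp(-4.3942) = 1.234916e-02

1.234916e-02


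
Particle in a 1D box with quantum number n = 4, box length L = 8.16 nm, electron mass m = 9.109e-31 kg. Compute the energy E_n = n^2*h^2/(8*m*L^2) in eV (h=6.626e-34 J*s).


E = n^2 * h^2 / (8 * m * L^2)
= 4^2 * (6.626e-34)^2 / (8 * 9.109e-31 * (8.16e-9)^2)
= 16 * 4.3904e-67 / (8 * 9.109e-31 * 6.6586e-17)
= 1.4477e-20 J
= 0.0904 eV

0.0904


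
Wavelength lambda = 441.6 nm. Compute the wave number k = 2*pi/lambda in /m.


k = 2 * pi / lambda
= 6.2832 / (441.6e-9)
= 6.2832 / 4.4160e-07
= 1.4228e+07 /m

1.4228e+07


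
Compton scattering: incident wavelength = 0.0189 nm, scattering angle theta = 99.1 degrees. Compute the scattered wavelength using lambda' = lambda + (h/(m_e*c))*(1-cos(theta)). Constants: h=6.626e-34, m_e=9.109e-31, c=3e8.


Compton wavelength: h/(m_e*c) = 2.4247e-12 m
d_lambda = 2.4247e-12 * (1 - cos(99.1 deg))
= 2.4247e-12 * 1.158158
= 2.8082e-12 m = 0.002808 nm
lambda' = 0.0189 + 0.002808
= 0.021708 nm

0.021708


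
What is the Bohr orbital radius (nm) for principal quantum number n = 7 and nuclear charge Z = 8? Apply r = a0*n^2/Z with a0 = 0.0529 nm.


r = a0 * n^2 / Z
= 0.0529 * 7^2 / 8
= 0.0529 * 49 / 8
= 0.324 nm

0.324


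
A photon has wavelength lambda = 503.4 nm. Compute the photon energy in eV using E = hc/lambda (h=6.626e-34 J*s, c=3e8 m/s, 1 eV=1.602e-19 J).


E = hc / lambda
= (6.626e-34)(3e8) / (503.4e-9)
= 1.9878e-25 / 5.0340e-07
= 3.9487e-19 J
Converting to eV: 3.9487e-19 / 1.602e-19
= 2.4649 eV

2.4649


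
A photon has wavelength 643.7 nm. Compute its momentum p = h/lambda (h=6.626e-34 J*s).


p = h / lambda
= 6.626e-34 / (643.7e-9)
= 6.626e-34 / 6.4370e-07
= 1.0294e-27 kg*m/s

1.0294e-27


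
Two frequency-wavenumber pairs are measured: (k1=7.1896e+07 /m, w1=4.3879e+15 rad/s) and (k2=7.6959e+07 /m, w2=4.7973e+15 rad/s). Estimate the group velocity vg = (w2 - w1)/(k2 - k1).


vg = (w2 - w1) / (k2 - k1)
= (4.7973e+15 - 4.3879e+15) / (7.6959e+07 - 7.1896e+07)
= 4.0940e+14 / 5.0630e+06
= 8.0861e+07 m/s

8.0861e+07


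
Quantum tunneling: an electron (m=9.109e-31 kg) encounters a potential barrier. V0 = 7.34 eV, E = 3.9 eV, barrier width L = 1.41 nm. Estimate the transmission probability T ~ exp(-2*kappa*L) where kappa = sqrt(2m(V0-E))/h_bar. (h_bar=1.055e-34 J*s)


V0 - E = 3.44 eV = 5.5109e-19 J
kappa = sqrt(2 * m * (V0-E)) / h_bar
= sqrt(2 * 9.109e-31 * 5.5109e-19) / 1.055e-34
= 9.4975e+09 /m
2*kappa*L = 2 * 9.4975e+09 * 1.41e-9
= 26.7829
T = exp(-26.7829) = 2.335273e-12

2.335273e-12


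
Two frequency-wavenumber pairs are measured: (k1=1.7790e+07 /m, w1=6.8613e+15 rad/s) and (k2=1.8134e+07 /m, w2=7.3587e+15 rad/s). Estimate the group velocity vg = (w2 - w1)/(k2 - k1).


vg = (w2 - w1) / (k2 - k1)
= (7.3587e+15 - 6.8613e+15) / (1.8134e+07 - 1.7790e+07)
= 4.9740e+14 / 3.4400e+05
= 1.4459e+09 m/s

1.4459e+09


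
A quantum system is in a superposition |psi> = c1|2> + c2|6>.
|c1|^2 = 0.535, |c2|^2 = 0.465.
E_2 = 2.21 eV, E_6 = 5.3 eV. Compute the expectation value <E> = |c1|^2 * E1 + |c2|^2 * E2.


<E> = |c1|^2 * E1 + |c2|^2 * E2
= 0.535 * 2.21 + 0.465 * 5.3
= 1.1824 + 2.4645
= 3.6469 eV

3.6469


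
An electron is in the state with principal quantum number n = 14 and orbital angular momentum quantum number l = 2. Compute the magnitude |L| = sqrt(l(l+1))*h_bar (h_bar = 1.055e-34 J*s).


L = sqrt(l*(l+1)) * h_bar
= sqrt(2 * 3) * 1.055e-34
= sqrt(6) * 1.055e-34
= 2.4495 * 1.055e-34
= 2.5842e-34 J*s

2.5842e-34


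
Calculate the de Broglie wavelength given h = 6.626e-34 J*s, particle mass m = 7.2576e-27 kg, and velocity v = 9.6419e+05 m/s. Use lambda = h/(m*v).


lambda = h / (m * v)
= 6.626e-34 / (7.2576e-27 * 9.6419e+05)
= 6.626e-34 / 6.9977e-21
= 9.4688e-14 m

9.4688e-14


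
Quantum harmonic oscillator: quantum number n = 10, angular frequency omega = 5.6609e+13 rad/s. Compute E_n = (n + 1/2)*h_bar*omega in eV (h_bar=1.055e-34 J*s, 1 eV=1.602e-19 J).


E = (n + 1/2) * h_bar * omega
= (10 + 0.5) * 1.055e-34 * 5.6609e+13
= 10.5 * 5.9722e-21
= 6.2709e-20 J
= 0.3914 eV

0.3914


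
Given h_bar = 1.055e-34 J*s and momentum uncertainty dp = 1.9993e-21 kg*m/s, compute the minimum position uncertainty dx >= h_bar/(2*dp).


dx = h_bar / (2 * dp)
= 1.055e-34 / (2 * 1.9993e-21)
= 1.055e-34 / 3.9986e-21
= 2.6384e-14 m

2.6384e-14


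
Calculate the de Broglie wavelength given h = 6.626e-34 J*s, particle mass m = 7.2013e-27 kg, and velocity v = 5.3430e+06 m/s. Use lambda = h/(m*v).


lambda = h / (m * v)
= 6.626e-34 / (7.2013e-27 * 5.3430e+06)
= 6.626e-34 / 3.8477e-20
= 1.7221e-14 m

1.7221e-14


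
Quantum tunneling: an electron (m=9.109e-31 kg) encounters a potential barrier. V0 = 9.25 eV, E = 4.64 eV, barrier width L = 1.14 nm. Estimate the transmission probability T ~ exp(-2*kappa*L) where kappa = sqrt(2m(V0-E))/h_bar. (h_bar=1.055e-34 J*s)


V0 - E = 4.61 eV = 7.3852e-19 J
kappa = sqrt(2 * m * (V0-E)) / h_bar
= sqrt(2 * 9.109e-31 * 7.3852e-19) / 1.055e-34
= 1.0995e+10 /m
2*kappa*L = 2 * 1.0995e+10 * 1.14e-9
= 25.0677
T = exp(-25.0677) = 1.297888e-11

1.297888e-11


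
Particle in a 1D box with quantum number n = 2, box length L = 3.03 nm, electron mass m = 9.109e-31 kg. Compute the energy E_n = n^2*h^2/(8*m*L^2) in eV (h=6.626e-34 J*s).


E = n^2 * h^2 / (8 * m * L^2)
= 2^2 * (6.626e-34)^2 / (8 * 9.109e-31 * (3.03e-9)^2)
= 4 * 4.3904e-67 / (8 * 9.109e-31 * 9.1809e-18)
= 2.6249e-20 J
= 0.1639 eV

0.1639


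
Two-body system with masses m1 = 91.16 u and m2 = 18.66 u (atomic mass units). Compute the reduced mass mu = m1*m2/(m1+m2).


mu = m1 * m2 / (m1 + m2)
= 91.16 * 18.66 / (91.16 + 18.66)
= 1701.0456 / 109.82
= 15.4894 u

15.4894


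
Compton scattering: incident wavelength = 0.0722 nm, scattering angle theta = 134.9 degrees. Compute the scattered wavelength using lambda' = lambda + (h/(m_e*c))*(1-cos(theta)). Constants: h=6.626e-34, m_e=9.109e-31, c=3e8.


Compton wavelength: h/(m_e*c) = 2.4247e-12 m
d_lambda = 2.4247e-12 * (1 - cos(134.9 deg))
= 2.4247e-12 * 1.705872
= 4.1362e-12 m = 0.004136 nm
lambda' = 0.0722 + 0.004136
= 0.076336 nm

0.076336


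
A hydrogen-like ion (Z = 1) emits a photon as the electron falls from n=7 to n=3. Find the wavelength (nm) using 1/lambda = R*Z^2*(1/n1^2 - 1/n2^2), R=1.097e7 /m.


1/lambda = R * Z^2 * (1/n1^2 - 1/n2^2)
= 1.097e7 * 1^2 * (1/3^2 - 1/7^2)
= 1.097e7 * 1 * (0.111111 - 0.020408)
= 9.9501e+05 /m
lambda = 1 / 9.9501e+05
= 1005.0137 nm

1005.0137


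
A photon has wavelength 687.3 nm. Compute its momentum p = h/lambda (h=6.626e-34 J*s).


p = h / lambda
= 6.626e-34 / (687.3e-9)
= 6.626e-34 / 6.8730e-07
= 9.6406e-28 kg*m/s

9.6406e-28


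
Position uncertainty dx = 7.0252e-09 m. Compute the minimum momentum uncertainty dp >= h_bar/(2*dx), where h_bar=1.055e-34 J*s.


dp = h_bar / (2 * dx)
= 1.055e-34 / (2 * 7.0252e-09)
= 1.055e-34 / 1.4050e-08
= 7.5087e-27 kg*m/s

7.5087e-27


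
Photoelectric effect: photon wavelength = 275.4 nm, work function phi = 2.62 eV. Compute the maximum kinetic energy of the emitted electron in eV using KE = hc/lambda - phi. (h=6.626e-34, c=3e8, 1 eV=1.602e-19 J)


E_photon = hc / lambda
= (6.626e-34)(3e8) / (275.4e-9)
= 7.2179e-19 J
= 4.5055 eV
KE = E_photon - phi
= 4.5055 - 2.62
= 1.8855 eV

1.8855


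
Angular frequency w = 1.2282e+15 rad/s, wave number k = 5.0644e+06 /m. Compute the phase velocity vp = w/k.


vp = w / k
= 1.2282e+15 / 5.0644e+06
= 2.4252e+08 m/s

2.4252e+08


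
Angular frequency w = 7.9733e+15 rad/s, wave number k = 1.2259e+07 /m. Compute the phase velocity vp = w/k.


vp = w / k
= 7.9733e+15 / 1.2259e+07
= 6.5040e+08 m/s

6.5040e+08


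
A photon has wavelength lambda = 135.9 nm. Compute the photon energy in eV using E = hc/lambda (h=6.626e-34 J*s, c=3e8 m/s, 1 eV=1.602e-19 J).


E = hc / lambda
= (6.626e-34)(3e8) / (135.9e-9)
= 1.9878e-25 / 1.3590e-07
= 1.4627e-18 J
Converting to eV: 1.4627e-18 / 1.602e-19
= 9.1304 eV

9.1304


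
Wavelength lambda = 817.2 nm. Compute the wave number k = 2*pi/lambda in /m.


k = 2 * pi / lambda
= 6.2832 / (817.2e-9)
= 6.2832 / 8.1720e-07
= 7.6887e+06 /m

7.6887e+06


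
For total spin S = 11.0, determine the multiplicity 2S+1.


Spin multiplicity = 2S + 1
= 2 * 11.0 + 1
= 22.0 + 1
= 23

23


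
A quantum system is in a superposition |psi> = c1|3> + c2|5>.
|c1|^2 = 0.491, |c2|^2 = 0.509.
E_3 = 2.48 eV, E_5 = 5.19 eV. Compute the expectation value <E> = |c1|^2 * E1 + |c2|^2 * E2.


<E> = |c1|^2 * E1 + |c2|^2 * E2
= 0.491 * 2.48 + 0.509 * 5.19
= 1.2177 + 2.6417
= 3.8594 eV

3.8594


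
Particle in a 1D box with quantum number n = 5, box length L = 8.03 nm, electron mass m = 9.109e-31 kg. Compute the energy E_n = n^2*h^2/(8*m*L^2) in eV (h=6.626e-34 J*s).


E = n^2 * h^2 / (8 * m * L^2)
= 5^2 * (6.626e-34)^2 / (8 * 9.109e-31 * (8.03e-9)^2)
= 25 * 4.3904e-67 / (8 * 9.109e-31 * 6.4481e-17)
= 2.3359e-20 J
= 0.1458 eV

0.1458


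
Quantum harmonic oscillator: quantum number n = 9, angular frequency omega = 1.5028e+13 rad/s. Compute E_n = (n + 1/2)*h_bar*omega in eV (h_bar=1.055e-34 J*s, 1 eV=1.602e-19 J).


E = (n + 1/2) * h_bar * omega
= (9 + 0.5) * 1.055e-34 * 1.5028e+13
= 9.5 * 1.5855e-21
= 1.5062e-20 J
= 0.094 eV

0.094


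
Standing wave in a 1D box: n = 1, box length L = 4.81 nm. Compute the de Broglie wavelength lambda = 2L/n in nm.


lambda = 2L / n
= 2 * 4.81 / 1
= 9.62 / 1
= 9.62 nm

9.62


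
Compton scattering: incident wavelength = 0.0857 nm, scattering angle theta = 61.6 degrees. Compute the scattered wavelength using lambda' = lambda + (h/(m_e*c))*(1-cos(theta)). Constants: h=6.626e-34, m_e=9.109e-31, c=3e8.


Compton wavelength: h/(m_e*c) = 2.4247e-12 m
d_lambda = 2.4247e-12 * (1 - cos(61.6 deg))
= 2.4247e-12 * 0.524376
= 1.2715e-12 m = 0.001271 nm
lambda' = 0.0857 + 0.001271
= 0.086971 nm

0.086971


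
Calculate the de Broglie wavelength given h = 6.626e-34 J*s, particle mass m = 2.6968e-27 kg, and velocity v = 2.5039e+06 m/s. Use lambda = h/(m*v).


lambda = h / (m * v)
= 6.626e-34 / (2.6968e-27 * 2.5039e+06)
= 6.626e-34 / 6.7525e-21
= 9.8126e-14 m

9.8126e-14


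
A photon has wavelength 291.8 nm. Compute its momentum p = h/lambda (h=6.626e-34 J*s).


p = h / lambda
= 6.626e-34 / (291.8e-9)
= 6.626e-34 / 2.9180e-07
= 2.2707e-27 kg*m/s

2.2707e-27


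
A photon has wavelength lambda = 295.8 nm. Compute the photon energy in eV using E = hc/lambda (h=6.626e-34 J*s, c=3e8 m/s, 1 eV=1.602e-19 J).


E = hc / lambda
= (6.626e-34)(3e8) / (295.8e-9)
= 1.9878e-25 / 2.9580e-07
= 6.7201e-19 J
Converting to eV: 6.7201e-19 / 1.602e-19
= 4.1948 eV

4.1948


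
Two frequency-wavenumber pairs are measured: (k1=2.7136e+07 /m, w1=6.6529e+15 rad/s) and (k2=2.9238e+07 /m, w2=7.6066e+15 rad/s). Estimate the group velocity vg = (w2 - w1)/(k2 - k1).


vg = (w2 - w1) / (k2 - k1)
= (7.6066e+15 - 6.6529e+15) / (2.9238e+07 - 2.7136e+07)
= 9.5370e+14 / 2.1020e+06
= 4.5371e+08 m/s

4.5371e+08


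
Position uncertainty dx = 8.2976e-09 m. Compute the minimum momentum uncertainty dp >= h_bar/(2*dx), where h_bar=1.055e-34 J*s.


dp = h_bar / (2 * dx)
= 1.055e-34 / (2 * 8.2976e-09)
= 1.055e-34 / 1.6595e-08
= 6.3573e-27 kg*m/s

6.3573e-27


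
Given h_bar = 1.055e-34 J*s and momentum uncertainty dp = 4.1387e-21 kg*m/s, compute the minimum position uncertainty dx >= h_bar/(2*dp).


dx = h_bar / (2 * dp)
= 1.055e-34 / (2 * 4.1387e-21)
= 1.055e-34 / 8.2774e-21
= 1.2746e-14 m

1.2746e-14


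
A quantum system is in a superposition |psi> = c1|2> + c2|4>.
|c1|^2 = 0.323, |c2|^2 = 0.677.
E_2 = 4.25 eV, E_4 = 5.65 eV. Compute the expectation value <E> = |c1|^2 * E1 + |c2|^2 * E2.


<E> = |c1|^2 * E1 + |c2|^2 * E2
= 0.323 * 4.25 + 0.677 * 5.65
= 1.3728 + 3.8251
= 5.1978 eV

5.1978


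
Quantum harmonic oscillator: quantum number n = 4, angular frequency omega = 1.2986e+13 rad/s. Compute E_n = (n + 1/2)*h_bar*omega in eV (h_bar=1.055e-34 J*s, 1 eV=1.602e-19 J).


E = (n + 1/2) * h_bar * omega
= (4 + 0.5) * 1.055e-34 * 1.2986e+13
= 4.5 * 1.3700e-21
= 6.1651e-21 J
= 0.0385 eV

0.0385


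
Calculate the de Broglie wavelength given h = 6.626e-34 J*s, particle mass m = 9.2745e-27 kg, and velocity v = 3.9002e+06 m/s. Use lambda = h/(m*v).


lambda = h / (m * v)
= 6.626e-34 / (9.2745e-27 * 3.9002e+06)
= 6.626e-34 / 3.6172e-20
= 1.8318e-14 m

1.8318e-14


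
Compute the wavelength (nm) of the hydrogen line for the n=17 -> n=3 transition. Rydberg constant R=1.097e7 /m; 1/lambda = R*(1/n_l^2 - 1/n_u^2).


1/lambda = R * (1/n_l^2 - 1/n_u^2)
= 1.097e7 * (1/3^2 - 1/17^2)
= 1.097e7 * (0.111111 - 0.00346)
= 1.097e7 * 0.107651
= 1.1809e+06 /m
lambda = 1 / 1.1809e+06 = 846.7899 nm

846.7899


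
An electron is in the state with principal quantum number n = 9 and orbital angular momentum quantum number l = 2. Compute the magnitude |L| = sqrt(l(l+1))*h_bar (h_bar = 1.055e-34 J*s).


L = sqrt(l*(l+1)) * h_bar
= sqrt(2 * 3) * 1.055e-34
= sqrt(6) * 1.055e-34
= 2.4495 * 1.055e-34
= 2.5842e-34 J*s

2.5842e-34


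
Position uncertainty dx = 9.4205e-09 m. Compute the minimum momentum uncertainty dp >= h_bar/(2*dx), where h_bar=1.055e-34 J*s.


dp = h_bar / (2 * dx)
= 1.055e-34 / (2 * 9.4205e-09)
= 1.055e-34 / 1.8841e-08
= 5.5995e-27 kg*m/s

5.5995e-27


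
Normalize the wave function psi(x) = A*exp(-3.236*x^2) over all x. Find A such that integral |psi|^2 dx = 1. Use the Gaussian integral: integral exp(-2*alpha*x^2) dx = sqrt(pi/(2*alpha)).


integral |psi|^2 dx = A^2 * sqrt(pi/(2*alpha)) = 1
A^2 = sqrt(2*alpha/pi)
= sqrt(2 * 3.236 / pi)
= 1.435305
A = sqrt(1.435305)
= 1.198

1.198
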